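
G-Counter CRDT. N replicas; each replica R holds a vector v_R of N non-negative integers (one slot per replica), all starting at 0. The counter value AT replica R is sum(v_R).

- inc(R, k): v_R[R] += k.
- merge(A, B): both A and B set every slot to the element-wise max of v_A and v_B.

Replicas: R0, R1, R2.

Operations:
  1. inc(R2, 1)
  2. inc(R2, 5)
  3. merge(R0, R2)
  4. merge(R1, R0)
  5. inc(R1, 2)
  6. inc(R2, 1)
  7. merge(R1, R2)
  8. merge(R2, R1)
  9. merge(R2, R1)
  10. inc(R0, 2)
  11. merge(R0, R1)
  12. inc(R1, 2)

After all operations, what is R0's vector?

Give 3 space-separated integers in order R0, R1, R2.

Answer: 2 2 7

Derivation:
Op 1: inc R2 by 1 -> R2=(0,0,1) value=1
Op 2: inc R2 by 5 -> R2=(0,0,6) value=6
Op 3: merge R0<->R2 -> R0=(0,0,6) R2=(0,0,6)
Op 4: merge R1<->R0 -> R1=(0,0,6) R0=(0,0,6)
Op 5: inc R1 by 2 -> R1=(0,2,6) value=8
Op 6: inc R2 by 1 -> R2=(0,0,7) value=7
Op 7: merge R1<->R2 -> R1=(0,2,7) R2=(0,2,7)
Op 8: merge R2<->R1 -> R2=(0,2,7) R1=(0,2,7)
Op 9: merge R2<->R1 -> R2=(0,2,7) R1=(0,2,7)
Op 10: inc R0 by 2 -> R0=(2,0,6) value=8
Op 11: merge R0<->R1 -> R0=(2,2,7) R1=(2,2,7)
Op 12: inc R1 by 2 -> R1=(2,4,7) value=13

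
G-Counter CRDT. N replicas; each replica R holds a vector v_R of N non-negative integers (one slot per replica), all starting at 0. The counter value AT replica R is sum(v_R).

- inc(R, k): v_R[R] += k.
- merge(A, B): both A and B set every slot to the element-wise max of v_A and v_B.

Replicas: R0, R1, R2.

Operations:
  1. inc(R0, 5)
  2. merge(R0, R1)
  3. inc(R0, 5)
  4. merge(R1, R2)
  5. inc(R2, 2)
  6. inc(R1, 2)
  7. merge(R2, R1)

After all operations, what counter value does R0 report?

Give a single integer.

Answer: 10

Derivation:
Op 1: inc R0 by 5 -> R0=(5,0,0) value=5
Op 2: merge R0<->R1 -> R0=(5,0,0) R1=(5,0,0)
Op 3: inc R0 by 5 -> R0=(10,0,0) value=10
Op 4: merge R1<->R2 -> R1=(5,0,0) R2=(5,0,0)
Op 5: inc R2 by 2 -> R2=(5,0,2) value=7
Op 6: inc R1 by 2 -> R1=(5,2,0) value=7
Op 7: merge R2<->R1 -> R2=(5,2,2) R1=(5,2,2)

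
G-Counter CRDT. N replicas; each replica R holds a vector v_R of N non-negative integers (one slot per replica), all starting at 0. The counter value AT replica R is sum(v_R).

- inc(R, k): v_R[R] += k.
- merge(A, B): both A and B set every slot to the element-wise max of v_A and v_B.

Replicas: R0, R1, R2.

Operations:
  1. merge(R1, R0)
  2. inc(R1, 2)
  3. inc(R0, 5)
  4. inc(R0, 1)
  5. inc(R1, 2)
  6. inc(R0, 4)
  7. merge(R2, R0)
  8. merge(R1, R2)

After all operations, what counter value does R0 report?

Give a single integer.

Answer: 10

Derivation:
Op 1: merge R1<->R0 -> R1=(0,0,0) R0=(0,0,0)
Op 2: inc R1 by 2 -> R1=(0,2,0) value=2
Op 3: inc R0 by 5 -> R0=(5,0,0) value=5
Op 4: inc R0 by 1 -> R0=(6,0,0) value=6
Op 5: inc R1 by 2 -> R1=(0,4,0) value=4
Op 6: inc R0 by 4 -> R0=(10,0,0) value=10
Op 7: merge R2<->R0 -> R2=(10,0,0) R0=(10,0,0)
Op 8: merge R1<->R2 -> R1=(10,4,0) R2=(10,4,0)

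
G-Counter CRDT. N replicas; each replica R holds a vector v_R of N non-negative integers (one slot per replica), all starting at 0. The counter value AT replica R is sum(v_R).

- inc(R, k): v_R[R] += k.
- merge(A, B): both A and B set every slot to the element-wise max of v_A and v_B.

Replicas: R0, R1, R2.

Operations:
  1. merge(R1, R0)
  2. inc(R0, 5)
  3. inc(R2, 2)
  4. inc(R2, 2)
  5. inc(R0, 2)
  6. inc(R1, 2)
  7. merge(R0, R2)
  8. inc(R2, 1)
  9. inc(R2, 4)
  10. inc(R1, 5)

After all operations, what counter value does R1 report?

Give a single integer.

Answer: 7

Derivation:
Op 1: merge R1<->R0 -> R1=(0,0,0) R0=(0,0,0)
Op 2: inc R0 by 5 -> R0=(5,0,0) value=5
Op 3: inc R2 by 2 -> R2=(0,0,2) value=2
Op 4: inc R2 by 2 -> R2=(0,0,4) value=4
Op 5: inc R0 by 2 -> R0=(7,0,0) value=7
Op 6: inc R1 by 2 -> R1=(0,2,0) value=2
Op 7: merge R0<->R2 -> R0=(7,0,4) R2=(7,0,4)
Op 8: inc R2 by 1 -> R2=(7,0,5) value=12
Op 9: inc R2 by 4 -> R2=(7,0,9) value=16
Op 10: inc R1 by 5 -> R1=(0,7,0) value=7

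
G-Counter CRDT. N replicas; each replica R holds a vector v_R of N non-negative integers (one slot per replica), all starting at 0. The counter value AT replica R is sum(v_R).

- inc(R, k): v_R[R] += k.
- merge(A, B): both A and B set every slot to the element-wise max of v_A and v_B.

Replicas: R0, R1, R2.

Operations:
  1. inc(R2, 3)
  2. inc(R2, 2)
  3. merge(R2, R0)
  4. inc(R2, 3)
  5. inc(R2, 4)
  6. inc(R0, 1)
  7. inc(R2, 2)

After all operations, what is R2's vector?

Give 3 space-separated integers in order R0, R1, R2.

Answer: 0 0 14

Derivation:
Op 1: inc R2 by 3 -> R2=(0,0,3) value=3
Op 2: inc R2 by 2 -> R2=(0,0,5) value=5
Op 3: merge R2<->R0 -> R2=(0,0,5) R0=(0,0,5)
Op 4: inc R2 by 3 -> R2=(0,0,8) value=8
Op 5: inc R2 by 4 -> R2=(0,0,12) value=12
Op 6: inc R0 by 1 -> R0=(1,0,5) value=6
Op 7: inc R2 by 2 -> R2=(0,0,14) value=14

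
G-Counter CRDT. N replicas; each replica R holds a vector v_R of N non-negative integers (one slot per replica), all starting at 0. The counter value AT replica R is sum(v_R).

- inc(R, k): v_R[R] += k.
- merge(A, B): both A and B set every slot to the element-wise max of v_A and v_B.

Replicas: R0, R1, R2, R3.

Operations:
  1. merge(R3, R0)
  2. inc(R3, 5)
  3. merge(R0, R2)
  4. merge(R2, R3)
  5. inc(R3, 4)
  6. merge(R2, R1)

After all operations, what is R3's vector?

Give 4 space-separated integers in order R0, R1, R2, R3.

Op 1: merge R3<->R0 -> R3=(0,0,0,0) R0=(0,0,0,0)
Op 2: inc R3 by 5 -> R3=(0,0,0,5) value=5
Op 3: merge R0<->R2 -> R0=(0,0,0,0) R2=(0,0,0,0)
Op 4: merge R2<->R3 -> R2=(0,0,0,5) R3=(0,0,0,5)
Op 5: inc R3 by 4 -> R3=(0,0,0,9) value=9
Op 6: merge R2<->R1 -> R2=(0,0,0,5) R1=(0,0,0,5)

Answer: 0 0 0 9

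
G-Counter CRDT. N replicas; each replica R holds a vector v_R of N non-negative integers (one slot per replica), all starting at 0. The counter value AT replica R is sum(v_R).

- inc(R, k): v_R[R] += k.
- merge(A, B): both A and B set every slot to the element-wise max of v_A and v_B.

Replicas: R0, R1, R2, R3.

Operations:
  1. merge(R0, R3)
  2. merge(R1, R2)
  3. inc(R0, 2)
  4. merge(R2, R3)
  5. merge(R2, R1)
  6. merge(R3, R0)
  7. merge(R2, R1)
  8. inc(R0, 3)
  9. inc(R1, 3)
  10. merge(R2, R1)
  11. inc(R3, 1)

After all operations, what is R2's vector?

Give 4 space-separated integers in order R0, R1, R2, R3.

Answer: 0 3 0 0

Derivation:
Op 1: merge R0<->R3 -> R0=(0,0,0,0) R3=(0,0,0,0)
Op 2: merge R1<->R2 -> R1=(0,0,0,0) R2=(0,0,0,0)
Op 3: inc R0 by 2 -> R0=(2,0,0,0) value=2
Op 4: merge R2<->R3 -> R2=(0,0,0,0) R3=(0,0,0,0)
Op 5: merge R2<->R1 -> R2=(0,0,0,0) R1=(0,0,0,0)
Op 6: merge R3<->R0 -> R3=(2,0,0,0) R0=(2,0,0,0)
Op 7: merge R2<->R1 -> R2=(0,0,0,0) R1=(0,0,0,0)
Op 8: inc R0 by 3 -> R0=(5,0,0,0) value=5
Op 9: inc R1 by 3 -> R1=(0,3,0,0) value=3
Op 10: merge R2<->R1 -> R2=(0,3,0,0) R1=(0,3,0,0)
Op 11: inc R3 by 1 -> R3=(2,0,0,1) value=3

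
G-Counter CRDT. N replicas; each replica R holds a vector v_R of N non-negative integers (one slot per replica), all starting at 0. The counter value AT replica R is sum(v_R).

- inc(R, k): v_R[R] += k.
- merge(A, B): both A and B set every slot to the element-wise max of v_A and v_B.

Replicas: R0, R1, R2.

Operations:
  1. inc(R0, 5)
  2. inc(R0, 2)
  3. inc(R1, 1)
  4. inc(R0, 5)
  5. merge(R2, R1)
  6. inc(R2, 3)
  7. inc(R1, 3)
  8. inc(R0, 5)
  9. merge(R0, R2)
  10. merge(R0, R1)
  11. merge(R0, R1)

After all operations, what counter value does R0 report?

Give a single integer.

Op 1: inc R0 by 5 -> R0=(5,0,0) value=5
Op 2: inc R0 by 2 -> R0=(7,0,0) value=7
Op 3: inc R1 by 1 -> R1=(0,1,0) value=1
Op 4: inc R0 by 5 -> R0=(12,0,0) value=12
Op 5: merge R2<->R1 -> R2=(0,1,0) R1=(0,1,0)
Op 6: inc R2 by 3 -> R2=(0,1,3) value=4
Op 7: inc R1 by 3 -> R1=(0,4,0) value=4
Op 8: inc R0 by 5 -> R0=(17,0,0) value=17
Op 9: merge R0<->R2 -> R0=(17,1,3) R2=(17,1,3)
Op 10: merge R0<->R1 -> R0=(17,4,3) R1=(17,4,3)
Op 11: merge R0<->R1 -> R0=(17,4,3) R1=(17,4,3)

Answer: 24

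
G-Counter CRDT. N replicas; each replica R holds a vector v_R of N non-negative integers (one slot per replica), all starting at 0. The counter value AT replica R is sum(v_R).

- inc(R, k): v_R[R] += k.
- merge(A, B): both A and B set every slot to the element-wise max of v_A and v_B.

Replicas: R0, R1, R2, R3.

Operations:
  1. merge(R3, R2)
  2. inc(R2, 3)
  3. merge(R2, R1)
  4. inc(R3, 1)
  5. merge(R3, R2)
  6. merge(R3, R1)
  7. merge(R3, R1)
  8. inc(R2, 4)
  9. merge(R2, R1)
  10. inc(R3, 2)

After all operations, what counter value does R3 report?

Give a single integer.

Op 1: merge R3<->R2 -> R3=(0,0,0,0) R2=(0,0,0,0)
Op 2: inc R2 by 3 -> R2=(0,0,3,0) value=3
Op 3: merge R2<->R1 -> R2=(0,0,3,0) R1=(0,0,3,0)
Op 4: inc R3 by 1 -> R3=(0,0,0,1) value=1
Op 5: merge R3<->R2 -> R3=(0,0,3,1) R2=(0,0,3,1)
Op 6: merge R3<->R1 -> R3=(0,0,3,1) R1=(0,0,3,1)
Op 7: merge R3<->R1 -> R3=(0,0,3,1) R1=(0,0,3,1)
Op 8: inc R2 by 4 -> R2=(0,0,7,1) value=8
Op 9: merge R2<->R1 -> R2=(0,0,7,1) R1=(0,0,7,1)
Op 10: inc R3 by 2 -> R3=(0,0,3,3) value=6

Answer: 6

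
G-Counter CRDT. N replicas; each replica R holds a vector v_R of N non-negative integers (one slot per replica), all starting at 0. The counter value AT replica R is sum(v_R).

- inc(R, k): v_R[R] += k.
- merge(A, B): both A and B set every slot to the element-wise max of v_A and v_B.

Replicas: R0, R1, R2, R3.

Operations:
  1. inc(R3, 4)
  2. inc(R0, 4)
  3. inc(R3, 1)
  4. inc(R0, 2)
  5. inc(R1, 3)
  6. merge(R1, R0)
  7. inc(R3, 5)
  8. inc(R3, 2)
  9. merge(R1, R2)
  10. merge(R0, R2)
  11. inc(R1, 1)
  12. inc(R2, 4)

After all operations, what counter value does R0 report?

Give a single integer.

Answer: 9

Derivation:
Op 1: inc R3 by 4 -> R3=(0,0,0,4) value=4
Op 2: inc R0 by 4 -> R0=(4,0,0,0) value=4
Op 3: inc R3 by 1 -> R3=(0,0,0,5) value=5
Op 4: inc R0 by 2 -> R0=(6,0,0,0) value=6
Op 5: inc R1 by 3 -> R1=(0,3,0,0) value=3
Op 6: merge R1<->R0 -> R1=(6,3,0,0) R0=(6,3,0,0)
Op 7: inc R3 by 5 -> R3=(0,0,0,10) value=10
Op 8: inc R3 by 2 -> R3=(0,0,0,12) value=12
Op 9: merge R1<->R2 -> R1=(6,3,0,0) R2=(6,3,0,0)
Op 10: merge R0<->R2 -> R0=(6,3,0,0) R2=(6,3,0,0)
Op 11: inc R1 by 1 -> R1=(6,4,0,0) value=10
Op 12: inc R2 by 4 -> R2=(6,3,4,0) value=13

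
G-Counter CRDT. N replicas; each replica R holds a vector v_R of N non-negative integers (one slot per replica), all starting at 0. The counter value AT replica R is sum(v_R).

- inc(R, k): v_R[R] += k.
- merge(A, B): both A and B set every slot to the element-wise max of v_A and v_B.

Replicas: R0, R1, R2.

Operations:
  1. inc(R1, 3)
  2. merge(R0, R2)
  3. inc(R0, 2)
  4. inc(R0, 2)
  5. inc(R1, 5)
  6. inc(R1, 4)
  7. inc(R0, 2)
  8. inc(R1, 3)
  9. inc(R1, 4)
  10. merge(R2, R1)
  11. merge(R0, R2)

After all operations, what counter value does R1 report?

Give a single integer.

Op 1: inc R1 by 3 -> R1=(0,3,0) value=3
Op 2: merge R0<->R2 -> R0=(0,0,0) R2=(0,0,0)
Op 3: inc R0 by 2 -> R0=(2,0,0) value=2
Op 4: inc R0 by 2 -> R0=(4,0,0) value=4
Op 5: inc R1 by 5 -> R1=(0,8,0) value=8
Op 6: inc R1 by 4 -> R1=(0,12,0) value=12
Op 7: inc R0 by 2 -> R0=(6,0,0) value=6
Op 8: inc R1 by 3 -> R1=(0,15,0) value=15
Op 9: inc R1 by 4 -> R1=(0,19,0) value=19
Op 10: merge R2<->R1 -> R2=(0,19,0) R1=(0,19,0)
Op 11: merge R0<->R2 -> R0=(6,19,0) R2=(6,19,0)

Answer: 19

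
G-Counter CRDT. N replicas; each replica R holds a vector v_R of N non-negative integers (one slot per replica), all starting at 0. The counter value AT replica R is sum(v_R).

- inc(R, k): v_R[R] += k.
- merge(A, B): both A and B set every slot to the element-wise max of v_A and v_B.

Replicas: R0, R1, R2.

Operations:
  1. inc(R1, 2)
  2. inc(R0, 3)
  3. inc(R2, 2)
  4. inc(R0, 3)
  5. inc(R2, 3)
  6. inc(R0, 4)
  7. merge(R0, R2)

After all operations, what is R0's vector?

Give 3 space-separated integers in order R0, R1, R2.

Op 1: inc R1 by 2 -> R1=(0,2,0) value=2
Op 2: inc R0 by 3 -> R0=(3,0,0) value=3
Op 3: inc R2 by 2 -> R2=(0,0,2) value=2
Op 4: inc R0 by 3 -> R0=(6,0,0) value=6
Op 5: inc R2 by 3 -> R2=(0,0,5) value=5
Op 6: inc R0 by 4 -> R0=(10,0,0) value=10
Op 7: merge R0<->R2 -> R0=(10,0,5) R2=(10,0,5)

Answer: 10 0 5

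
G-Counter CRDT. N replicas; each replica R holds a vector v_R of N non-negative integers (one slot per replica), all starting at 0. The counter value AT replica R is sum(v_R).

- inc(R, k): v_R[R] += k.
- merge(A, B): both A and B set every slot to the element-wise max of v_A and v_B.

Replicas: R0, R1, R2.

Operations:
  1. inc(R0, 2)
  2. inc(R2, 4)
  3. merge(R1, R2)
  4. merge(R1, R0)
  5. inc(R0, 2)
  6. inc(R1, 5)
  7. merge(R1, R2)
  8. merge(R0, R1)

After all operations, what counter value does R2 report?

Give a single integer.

Op 1: inc R0 by 2 -> R0=(2,0,0) value=2
Op 2: inc R2 by 4 -> R2=(0,0,4) value=4
Op 3: merge R1<->R2 -> R1=(0,0,4) R2=(0,0,4)
Op 4: merge R1<->R0 -> R1=(2,0,4) R0=(2,0,4)
Op 5: inc R0 by 2 -> R0=(4,0,4) value=8
Op 6: inc R1 by 5 -> R1=(2,5,4) value=11
Op 7: merge R1<->R2 -> R1=(2,5,4) R2=(2,5,4)
Op 8: merge R0<->R1 -> R0=(4,5,4) R1=(4,5,4)

Answer: 11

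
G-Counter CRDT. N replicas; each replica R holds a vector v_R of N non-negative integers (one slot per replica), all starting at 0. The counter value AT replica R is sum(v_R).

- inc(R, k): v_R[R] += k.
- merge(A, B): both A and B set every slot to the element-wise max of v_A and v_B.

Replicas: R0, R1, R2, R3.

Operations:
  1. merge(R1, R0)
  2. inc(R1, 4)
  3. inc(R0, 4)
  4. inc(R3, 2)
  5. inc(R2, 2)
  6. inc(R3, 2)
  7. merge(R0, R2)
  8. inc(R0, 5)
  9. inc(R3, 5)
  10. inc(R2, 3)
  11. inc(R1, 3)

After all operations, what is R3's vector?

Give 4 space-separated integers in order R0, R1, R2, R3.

Answer: 0 0 0 9

Derivation:
Op 1: merge R1<->R0 -> R1=(0,0,0,0) R0=(0,0,0,0)
Op 2: inc R1 by 4 -> R1=(0,4,0,0) value=4
Op 3: inc R0 by 4 -> R0=(4,0,0,0) value=4
Op 4: inc R3 by 2 -> R3=(0,0,0,2) value=2
Op 5: inc R2 by 2 -> R2=(0,0,2,0) value=2
Op 6: inc R3 by 2 -> R3=(0,0,0,4) value=4
Op 7: merge R0<->R2 -> R0=(4,0,2,0) R2=(4,0,2,0)
Op 8: inc R0 by 5 -> R0=(9,0,2,0) value=11
Op 9: inc R3 by 5 -> R3=(0,0,0,9) value=9
Op 10: inc R2 by 3 -> R2=(4,0,5,0) value=9
Op 11: inc R1 by 3 -> R1=(0,7,0,0) value=7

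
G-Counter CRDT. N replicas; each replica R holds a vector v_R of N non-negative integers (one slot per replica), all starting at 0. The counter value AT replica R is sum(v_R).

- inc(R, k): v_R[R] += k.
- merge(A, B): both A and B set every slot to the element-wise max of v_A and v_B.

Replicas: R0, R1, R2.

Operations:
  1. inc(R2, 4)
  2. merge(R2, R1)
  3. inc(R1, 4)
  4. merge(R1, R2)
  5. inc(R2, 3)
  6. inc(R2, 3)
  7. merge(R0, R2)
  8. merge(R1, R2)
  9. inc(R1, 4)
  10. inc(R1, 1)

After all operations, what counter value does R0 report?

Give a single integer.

Op 1: inc R2 by 4 -> R2=(0,0,4) value=4
Op 2: merge R2<->R1 -> R2=(0,0,4) R1=(0,0,4)
Op 3: inc R1 by 4 -> R1=(0,4,4) value=8
Op 4: merge R1<->R2 -> R1=(0,4,4) R2=(0,4,4)
Op 5: inc R2 by 3 -> R2=(0,4,7) value=11
Op 6: inc R2 by 3 -> R2=(0,4,10) value=14
Op 7: merge R0<->R2 -> R0=(0,4,10) R2=(0,4,10)
Op 8: merge R1<->R2 -> R1=(0,4,10) R2=(0,4,10)
Op 9: inc R1 by 4 -> R1=(0,8,10) value=18
Op 10: inc R1 by 1 -> R1=(0,9,10) value=19

Answer: 14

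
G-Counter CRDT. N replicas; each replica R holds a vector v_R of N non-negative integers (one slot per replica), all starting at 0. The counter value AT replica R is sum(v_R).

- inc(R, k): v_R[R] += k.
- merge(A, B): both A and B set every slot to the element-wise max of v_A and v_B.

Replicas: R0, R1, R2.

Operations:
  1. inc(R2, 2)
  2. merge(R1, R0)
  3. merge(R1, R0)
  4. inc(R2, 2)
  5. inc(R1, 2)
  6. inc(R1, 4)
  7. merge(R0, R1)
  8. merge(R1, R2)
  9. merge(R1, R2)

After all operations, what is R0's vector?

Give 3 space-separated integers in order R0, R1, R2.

Answer: 0 6 0

Derivation:
Op 1: inc R2 by 2 -> R2=(0,0,2) value=2
Op 2: merge R1<->R0 -> R1=(0,0,0) R0=(0,0,0)
Op 3: merge R1<->R0 -> R1=(0,0,0) R0=(0,0,0)
Op 4: inc R2 by 2 -> R2=(0,0,4) value=4
Op 5: inc R1 by 2 -> R1=(0,2,0) value=2
Op 6: inc R1 by 4 -> R1=(0,6,0) value=6
Op 7: merge R0<->R1 -> R0=(0,6,0) R1=(0,6,0)
Op 8: merge R1<->R2 -> R1=(0,6,4) R2=(0,6,4)
Op 9: merge R1<->R2 -> R1=(0,6,4) R2=(0,6,4)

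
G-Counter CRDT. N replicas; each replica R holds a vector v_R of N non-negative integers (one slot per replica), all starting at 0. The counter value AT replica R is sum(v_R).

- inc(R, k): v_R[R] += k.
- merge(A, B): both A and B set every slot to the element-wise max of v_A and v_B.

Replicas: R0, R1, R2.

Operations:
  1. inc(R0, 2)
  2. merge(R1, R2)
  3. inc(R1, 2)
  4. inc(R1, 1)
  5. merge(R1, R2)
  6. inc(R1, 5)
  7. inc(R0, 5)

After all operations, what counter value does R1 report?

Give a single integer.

Answer: 8

Derivation:
Op 1: inc R0 by 2 -> R0=(2,0,0) value=2
Op 2: merge R1<->R2 -> R1=(0,0,0) R2=(0,0,0)
Op 3: inc R1 by 2 -> R1=(0,2,0) value=2
Op 4: inc R1 by 1 -> R1=(0,3,0) value=3
Op 5: merge R1<->R2 -> R1=(0,3,0) R2=(0,3,0)
Op 6: inc R1 by 5 -> R1=(0,8,0) value=8
Op 7: inc R0 by 5 -> R0=(7,0,0) value=7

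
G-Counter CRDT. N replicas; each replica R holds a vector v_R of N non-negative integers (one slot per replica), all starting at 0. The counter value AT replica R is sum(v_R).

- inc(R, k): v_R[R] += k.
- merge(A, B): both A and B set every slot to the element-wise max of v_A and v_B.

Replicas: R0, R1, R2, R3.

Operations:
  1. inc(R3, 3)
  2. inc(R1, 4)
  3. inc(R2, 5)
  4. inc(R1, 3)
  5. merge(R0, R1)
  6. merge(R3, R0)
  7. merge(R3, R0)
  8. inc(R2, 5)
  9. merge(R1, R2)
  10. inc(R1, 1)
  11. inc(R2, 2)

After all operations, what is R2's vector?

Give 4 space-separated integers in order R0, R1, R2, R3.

Op 1: inc R3 by 3 -> R3=(0,0,0,3) value=3
Op 2: inc R1 by 4 -> R1=(0,4,0,0) value=4
Op 3: inc R2 by 5 -> R2=(0,0,5,0) value=5
Op 4: inc R1 by 3 -> R1=(0,7,0,0) value=7
Op 5: merge R0<->R1 -> R0=(0,7,0,0) R1=(0,7,0,0)
Op 6: merge R3<->R0 -> R3=(0,7,0,3) R0=(0,7,0,3)
Op 7: merge R3<->R0 -> R3=(0,7,0,3) R0=(0,7,0,3)
Op 8: inc R2 by 5 -> R2=(0,0,10,0) value=10
Op 9: merge R1<->R2 -> R1=(0,7,10,0) R2=(0,7,10,0)
Op 10: inc R1 by 1 -> R1=(0,8,10,0) value=18
Op 11: inc R2 by 2 -> R2=(0,7,12,0) value=19

Answer: 0 7 12 0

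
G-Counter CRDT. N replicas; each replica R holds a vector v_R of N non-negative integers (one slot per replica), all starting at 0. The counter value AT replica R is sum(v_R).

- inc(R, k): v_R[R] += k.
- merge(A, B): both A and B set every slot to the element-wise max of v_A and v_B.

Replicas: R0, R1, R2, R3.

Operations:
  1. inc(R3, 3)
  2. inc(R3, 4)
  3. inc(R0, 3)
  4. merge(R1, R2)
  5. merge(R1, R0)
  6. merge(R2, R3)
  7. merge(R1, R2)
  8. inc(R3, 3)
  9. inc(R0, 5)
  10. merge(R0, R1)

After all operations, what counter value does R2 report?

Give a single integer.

Op 1: inc R3 by 3 -> R3=(0,0,0,3) value=3
Op 2: inc R3 by 4 -> R3=(0,0,0,7) value=7
Op 3: inc R0 by 3 -> R0=(3,0,0,0) value=3
Op 4: merge R1<->R2 -> R1=(0,0,0,0) R2=(0,0,0,0)
Op 5: merge R1<->R0 -> R1=(3,0,0,0) R0=(3,0,0,0)
Op 6: merge R2<->R3 -> R2=(0,0,0,7) R3=(0,0,0,7)
Op 7: merge R1<->R2 -> R1=(3,0,0,7) R2=(3,0,0,7)
Op 8: inc R3 by 3 -> R3=(0,0,0,10) value=10
Op 9: inc R0 by 5 -> R0=(8,0,0,0) value=8
Op 10: merge R0<->R1 -> R0=(8,0,0,7) R1=(8,0,0,7)

Answer: 10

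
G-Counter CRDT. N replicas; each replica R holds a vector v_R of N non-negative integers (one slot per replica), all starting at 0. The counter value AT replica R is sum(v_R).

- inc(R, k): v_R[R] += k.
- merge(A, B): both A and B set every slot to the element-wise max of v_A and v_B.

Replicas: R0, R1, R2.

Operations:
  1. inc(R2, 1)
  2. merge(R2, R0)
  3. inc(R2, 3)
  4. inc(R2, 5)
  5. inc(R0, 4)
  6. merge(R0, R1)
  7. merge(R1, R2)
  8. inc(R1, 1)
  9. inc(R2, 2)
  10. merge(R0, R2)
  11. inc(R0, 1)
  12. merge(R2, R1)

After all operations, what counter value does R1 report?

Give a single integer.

Op 1: inc R2 by 1 -> R2=(0,0,1) value=1
Op 2: merge R2<->R0 -> R2=(0,0,1) R0=(0,0,1)
Op 3: inc R2 by 3 -> R2=(0,0,4) value=4
Op 4: inc R2 by 5 -> R2=(0,0,9) value=9
Op 5: inc R0 by 4 -> R0=(4,0,1) value=5
Op 6: merge R0<->R1 -> R0=(4,0,1) R1=(4,0,1)
Op 7: merge R1<->R2 -> R1=(4,0,9) R2=(4,0,9)
Op 8: inc R1 by 1 -> R1=(4,1,9) value=14
Op 9: inc R2 by 2 -> R2=(4,0,11) value=15
Op 10: merge R0<->R2 -> R0=(4,0,11) R2=(4,0,11)
Op 11: inc R0 by 1 -> R0=(5,0,11) value=16
Op 12: merge R2<->R1 -> R2=(4,1,11) R1=(4,1,11)

Answer: 16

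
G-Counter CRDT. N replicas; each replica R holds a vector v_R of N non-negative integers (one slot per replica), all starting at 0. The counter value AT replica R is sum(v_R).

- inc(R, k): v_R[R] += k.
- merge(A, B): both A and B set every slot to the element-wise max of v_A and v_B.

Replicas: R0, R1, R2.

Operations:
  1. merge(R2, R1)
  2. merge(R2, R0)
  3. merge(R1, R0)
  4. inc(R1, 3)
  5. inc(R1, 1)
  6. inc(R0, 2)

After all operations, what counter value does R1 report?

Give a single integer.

Answer: 4

Derivation:
Op 1: merge R2<->R1 -> R2=(0,0,0) R1=(0,0,0)
Op 2: merge R2<->R0 -> R2=(0,0,0) R0=(0,0,0)
Op 3: merge R1<->R0 -> R1=(0,0,0) R0=(0,0,0)
Op 4: inc R1 by 3 -> R1=(0,3,0) value=3
Op 5: inc R1 by 1 -> R1=(0,4,0) value=4
Op 6: inc R0 by 2 -> R0=(2,0,0) value=2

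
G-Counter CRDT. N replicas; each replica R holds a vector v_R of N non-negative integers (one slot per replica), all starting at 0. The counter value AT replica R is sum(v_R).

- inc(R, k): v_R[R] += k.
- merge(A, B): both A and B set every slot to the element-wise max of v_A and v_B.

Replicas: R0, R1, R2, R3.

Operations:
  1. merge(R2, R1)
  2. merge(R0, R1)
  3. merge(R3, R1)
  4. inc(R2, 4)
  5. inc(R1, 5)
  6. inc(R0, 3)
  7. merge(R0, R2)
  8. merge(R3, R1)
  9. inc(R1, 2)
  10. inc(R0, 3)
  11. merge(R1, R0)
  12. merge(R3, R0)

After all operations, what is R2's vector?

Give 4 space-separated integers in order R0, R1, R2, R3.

Op 1: merge R2<->R1 -> R2=(0,0,0,0) R1=(0,0,0,0)
Op 2: merge R0<->R1 -> R0=(0,0,0,0) R1=(0,0,0,0)
Op 3: merge R3<->R1 -> R3=(0,0,0,0) R1=(0,0,0,0)
Op 4: inc R2 by 4 -> R2=(0,0,4,0) value=4
Op 5: inc R1 by 5 -> R1=(0,5,0,0) value=5
Op 6: inc R0 by 3 -> R0=(3,0,0,0) value=3
Op 7: merge R0<->R2 -> R0=(3,0,4,0) R2=(3,0,4,0)
Op 8: merge R3<->R1 -> R3=(0,5,0,0) R1=(0,5,0,0)
Op 9: inc R1 by 2 -> R1=(0,7,0,0) value=7
Op 10: inc R0 by 3 -> R0=(6,0,4,0) value=10
Op 11: merge R1<->R0 -> R1=(6,7,4,0) R0=(6,7,4,0)
Op 12: merge R3<->R0 -> R3=(6,7,4,0) R0=(6,7,4,0)

Answer: 3 0 4 0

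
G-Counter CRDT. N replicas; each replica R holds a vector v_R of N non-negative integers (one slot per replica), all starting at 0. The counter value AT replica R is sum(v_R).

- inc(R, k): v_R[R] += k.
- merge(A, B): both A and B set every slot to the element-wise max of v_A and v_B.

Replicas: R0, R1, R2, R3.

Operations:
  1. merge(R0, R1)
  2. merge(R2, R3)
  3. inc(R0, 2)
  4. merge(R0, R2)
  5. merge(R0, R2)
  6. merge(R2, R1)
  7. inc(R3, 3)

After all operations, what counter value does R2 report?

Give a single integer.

Answer: 2

Derivation:
Op 1: merge R0<->R1 -> R0=(0,0,0,0) R1=(0,0,0,0)
Op 2: merge R2<->R3 -> R2=(0,0,0,0) R3=(0,0,0,0)
Op 3: inc R0 by 2 -> R0=(2,0,0,0) value=2
Op 4: merge R0<->R2 -> R0=(2,0,0,0) R2=(2,0,0,0)
Op 5: merge R0<->R2 -> R0=(2,0,0,0) R2=(2,0,0,0)
Op 6: merge R2<->R1 -> R2=(2,0,0,0) R1=(2,0,0,0)
Op 7: inc R3 by 3 -> R3=(0,0,0,3) value=3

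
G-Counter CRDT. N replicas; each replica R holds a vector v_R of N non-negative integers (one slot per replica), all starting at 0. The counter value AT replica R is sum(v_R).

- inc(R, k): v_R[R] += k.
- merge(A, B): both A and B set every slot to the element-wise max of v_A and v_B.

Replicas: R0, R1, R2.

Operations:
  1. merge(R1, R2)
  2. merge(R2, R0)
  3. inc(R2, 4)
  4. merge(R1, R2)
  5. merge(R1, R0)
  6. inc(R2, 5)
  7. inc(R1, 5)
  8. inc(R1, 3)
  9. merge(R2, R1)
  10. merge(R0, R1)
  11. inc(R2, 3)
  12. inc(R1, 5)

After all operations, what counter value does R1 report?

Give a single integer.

Op 1: merge R1<->R2 -> R1=(0,0,0) R2=(0,0,0)
Op 2: merge R2<->R0 -> R2=(0,0,0) R0=(0,0,0)
Op 3: inc R2 by 4 -> R2=(0,0,4) value=4
Op 4: merge R1<->R2 -> R1=(0,0,4) R2=(0,0,4)
Op 5: merge R1<->R0 -> R1=(0,0,4) R0=(0,0,4)
Op 6: inc R2 by 5 -> R2=(0,0,9) value=9
Op 7: inc R1 by 5 -> R1=(0,5,4) value=9
Op 8: inc R1 by 3 -> R1=(0,8,4) value=12
Op 9: merge R2<->R1 -> R2=(0,8,9) R1=(0,8,9)
Op 10: merge R0<->R1 -> R0=(0,8,9) R1=(0,8,9)
Op 11: inc R2 by 3 -> R2=(0,8,12) value=20
Op 12: inc R1 by 5 -> R1=(0,13,9) value=22

Answer: 22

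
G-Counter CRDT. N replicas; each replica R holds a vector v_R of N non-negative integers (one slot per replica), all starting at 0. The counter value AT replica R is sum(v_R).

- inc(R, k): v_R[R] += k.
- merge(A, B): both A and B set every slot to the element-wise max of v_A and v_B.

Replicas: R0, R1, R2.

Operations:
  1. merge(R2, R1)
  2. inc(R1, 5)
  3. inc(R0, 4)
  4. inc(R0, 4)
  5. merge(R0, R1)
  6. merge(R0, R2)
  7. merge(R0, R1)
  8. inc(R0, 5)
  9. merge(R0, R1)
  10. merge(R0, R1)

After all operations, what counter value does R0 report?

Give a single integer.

Op 1: merge R2<->R1 -> R2=(0,0,0) R1=(0,0,0)
Op 2: inc R1 by 5 -> R1=(0,5,0) value=5
Op 3: inc R0 by 4 -> R0=(4,0,0) value=4
Op 4: inc R0 by 4 -> R0=(8,0,0) value=8
Op 5: merge R0<->R1 -> R0=(8,5,0) R1=(8,5,0)
Op 6: merge R0<->R2 -> R0=(8,5,0) R2=(8,5,0)
Op 7: merge R0<->R1 -> R0=(8,5,0) R1=(8,5,0)
Op 8: inc R0 by 5 -> R0=(13,5,0) value=18
Op 9: merge R0<->R1 -> R0=(13,5,0) R1=(13,5,0)
Op 10: merge R0<->R1 -> R0=(13,5,0) R1=(13,5,0)

Answer: 18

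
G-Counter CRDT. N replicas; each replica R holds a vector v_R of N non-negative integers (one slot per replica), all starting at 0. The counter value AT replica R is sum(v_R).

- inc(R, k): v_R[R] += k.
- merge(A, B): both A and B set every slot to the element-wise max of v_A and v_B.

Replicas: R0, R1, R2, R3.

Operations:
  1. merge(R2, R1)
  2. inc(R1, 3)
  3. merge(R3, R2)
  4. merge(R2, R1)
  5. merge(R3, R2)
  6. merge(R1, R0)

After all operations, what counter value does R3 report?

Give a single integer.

Answer: 3

Derivation:
Op 1: merge R2<->R1 -> R2=(0,0,0,0) R1=(0,0,0,0)
Op 2: inc R1 by 3 -> R1=(0,3,0,0) value=3
Op 3: merge R3<->R2 -> R3=(0,0,0,0) R2=(0,0,0,0)
Op 4: merge R2<->R1 -> R2=(0,3,0,0) R1=(0,3,0,0)
Op 5: merge R3<->R2 -> R3=(0,3,0,0) R2=(0,3,0,0)
Op 6: merge R1<->R0 -> R1=(0,3,0,0) R0=(0,3,0,0)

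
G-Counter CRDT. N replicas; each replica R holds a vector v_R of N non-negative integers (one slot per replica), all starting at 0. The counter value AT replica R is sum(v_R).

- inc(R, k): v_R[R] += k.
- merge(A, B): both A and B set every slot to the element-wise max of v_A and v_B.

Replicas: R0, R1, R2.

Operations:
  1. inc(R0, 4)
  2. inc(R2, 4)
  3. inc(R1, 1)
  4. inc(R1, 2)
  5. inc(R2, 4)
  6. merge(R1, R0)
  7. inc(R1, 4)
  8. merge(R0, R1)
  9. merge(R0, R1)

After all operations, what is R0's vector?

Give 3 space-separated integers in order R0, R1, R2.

Op 1: inc R0 by 4 -> R0=(4,0,0) value=4
Op 2: inc R2 by 4 -> R2=(0,0,4) value=4
Op 3: inc R1 by 1 -> R1=(0,1,0) value=1
Op 4: inc R1 by 2 -> R1=(0,3,0) value=3
Op 5: inc R2 by 4 -> R2=(0,0,8) value=8
Op 6: merge R1<->R0 -> R1=(4,3,0) R0=(4,3,0)
Op 7: inc R1 by 4 -> R1=(4,7,0) value=11
Op 8: merge R0<->R1 -> R0=(4,7,0) R1=(4,7,0)
Op 9: merge R0<->R1 -> R0=(4,7,0) R1=(4,7,0)

Answer: 4 7 0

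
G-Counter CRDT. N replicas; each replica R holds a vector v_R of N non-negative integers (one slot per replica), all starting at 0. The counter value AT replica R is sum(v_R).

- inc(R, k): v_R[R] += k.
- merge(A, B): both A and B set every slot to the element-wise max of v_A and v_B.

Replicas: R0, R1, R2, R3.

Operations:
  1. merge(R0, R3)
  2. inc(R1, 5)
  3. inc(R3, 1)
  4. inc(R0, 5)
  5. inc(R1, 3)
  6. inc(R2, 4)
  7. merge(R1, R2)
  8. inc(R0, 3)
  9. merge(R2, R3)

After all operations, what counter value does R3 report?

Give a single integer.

Answer: 13

Derivation:
Op 1: merge R0<->R3 -> R0=(0,0,0,0) R3=(0,0,0,0)
Op 2: inc R1 by 5 -> R1=(0,5,0,0) value=5
Op 3: inc R3 by 1 -> R3=(0,0,0,1) value=1
Op 4: inc R0 by 5 -> R0=(5,0,0,0) value=5
Op 5: inc R1 by 3 -> R1=(0,8,0,0) value=8
Op 6: inc R2 by 4 -> R2=(0,0,4,0) value=4
Op 7: merge R1<->R2 -> R1=(0,8,4,0) R2=(0,8,4,0)
Op 8: inc R0 by 3 -> R0=(8,0,0,0) value=8
Op 9: merge R2<->R3 -> R2=(0,8,4,1) R3=(0,8,4,1)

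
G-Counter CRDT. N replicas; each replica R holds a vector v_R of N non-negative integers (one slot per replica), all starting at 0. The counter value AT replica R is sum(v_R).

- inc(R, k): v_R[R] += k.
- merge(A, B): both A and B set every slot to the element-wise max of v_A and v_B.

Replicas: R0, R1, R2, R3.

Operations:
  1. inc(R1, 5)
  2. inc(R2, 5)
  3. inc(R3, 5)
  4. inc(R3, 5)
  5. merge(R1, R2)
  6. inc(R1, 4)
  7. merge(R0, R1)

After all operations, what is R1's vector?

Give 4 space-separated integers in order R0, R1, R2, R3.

Op 1: inc R1 by 5 -> R1=(0,5,0,0) value=5
Op 2: inc R2 by 5 -> R2=(0,0,5,0) value=5
Op 3: inc R3 by 5 -> R3=(0,0,0,5) value=5
Op 4: inc R3 by 5 -> R3=(0,0,0,10) value=10
Op 5: merge R1<->R2 -> R1=(0,5,5,0) R2=(0,5,5,0)
Op 6: inc R1 by 4 -> R1=(0,9,5,0) value=14
Op 7: merge R0<->R1 -> R0=(0,9,5,0) R1=(0,9,5,0)

Answer: 0 9 5 0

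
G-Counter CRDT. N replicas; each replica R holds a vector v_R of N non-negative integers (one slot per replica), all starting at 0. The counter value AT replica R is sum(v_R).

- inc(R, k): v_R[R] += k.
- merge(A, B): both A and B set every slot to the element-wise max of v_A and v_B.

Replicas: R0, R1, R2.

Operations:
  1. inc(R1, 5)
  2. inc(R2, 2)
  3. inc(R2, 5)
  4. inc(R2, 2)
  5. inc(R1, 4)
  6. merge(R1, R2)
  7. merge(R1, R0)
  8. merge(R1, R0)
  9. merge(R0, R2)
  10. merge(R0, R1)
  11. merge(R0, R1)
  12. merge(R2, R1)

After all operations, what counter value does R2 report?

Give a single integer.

Answer: 18

Derivation:
Op 1: inc R1 by 5 -> R1=(0,5,0) value=5
Op 2: inc R2 by 2 -> R2=(0,0,2) value=2
Op 3: inc R2 by 5 -> R2=(0,0,7) value=7
Op 4: inc R2 by 2 -> R2=(0,0,9) value=9
Op 5: inc R1 by 4 -> R1=(0,9,0) value=9
Op 6: merge R1<->R2 -> R1=(0,9,9) R2=(0,9,9)
Op 7: merge R1<->R0 -> R1=(0,9,9) R0=(0,9,9)
Op 8: merge R1<->R0 -> R1=(0,9,9) R0=(0,9,9)
Op 9: merge R0<->R2 -> R0=(0,9,9) R2=(0,9,9)
Op 10: merge R0<->R1 -> R0=(0,9,9) R1=(0,9,9)
Op 11: merge R0<->R1 -> R0=(0,9,9) R1=(0,9,9)
Op 12: merge R2<->R1 -> R2=(0,9,9) R1=(0,9,9)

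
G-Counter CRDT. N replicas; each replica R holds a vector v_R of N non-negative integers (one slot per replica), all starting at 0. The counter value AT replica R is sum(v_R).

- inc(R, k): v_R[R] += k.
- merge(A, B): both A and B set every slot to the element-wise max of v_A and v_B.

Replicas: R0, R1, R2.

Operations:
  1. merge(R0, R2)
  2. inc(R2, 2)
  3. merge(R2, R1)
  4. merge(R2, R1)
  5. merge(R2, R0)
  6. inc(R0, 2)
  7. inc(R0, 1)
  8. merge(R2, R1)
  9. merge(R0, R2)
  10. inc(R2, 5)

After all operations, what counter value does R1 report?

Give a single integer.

Op 1: merge R0<->R2 -> R0=(0,0,0) R2=(0,0,0)
Op 2: inc R2 by 2 -> R2=(0,0,2) value=2
Op 3: merge R2<->R1 -> R2=(0,0,2) R1=(0,0,2)
Op 4: merge R2<->R1 -> R2=(0,0,2) R1=(0,0,2)
Op 5: merge R2<->R0 -> R2=(0,0,2) R0=(0,0,2)
Op 6: inc R0 by 2 -> R0=(2,0,2) value=4
Op 7: inc R0 by 1 -> R0=(3,0,2) value=5
Op 8: merge R2<->R1 -> R2=(0,0,2) R1=(0,0,2)
Op 9: merge R0<->R2 -> R0=(3,0,2) R2=(3,0,2)
Op 10: inc R2 by 5 -> R2=(3,0,7) value=10

Answer: 2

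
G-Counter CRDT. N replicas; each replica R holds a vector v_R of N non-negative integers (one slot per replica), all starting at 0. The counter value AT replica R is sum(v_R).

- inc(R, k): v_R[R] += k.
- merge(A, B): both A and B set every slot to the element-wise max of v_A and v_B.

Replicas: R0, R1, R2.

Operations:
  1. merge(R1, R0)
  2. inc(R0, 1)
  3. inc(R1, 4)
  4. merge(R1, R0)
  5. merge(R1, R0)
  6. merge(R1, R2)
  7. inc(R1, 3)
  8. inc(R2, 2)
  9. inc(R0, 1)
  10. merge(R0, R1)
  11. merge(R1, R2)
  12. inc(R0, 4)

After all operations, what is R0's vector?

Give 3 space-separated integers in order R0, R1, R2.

Op 1: merge R1<->R0 -> R1=(0,0,0) R0=(0,0,0)
Op 2: inc R0 by 1 -> R0=(1,0,0) value=1
Op 3: inc R1 by 4 -> R1=(0,4,0) value=4
Op 4: merge R1<->R0 -> R1=(1,4,0) R0=(1,4,0)
Op 5: merge R1<->R0 -> R1=(1,4,0) R0=(1,4,0)
Op 6: merge R1<->R2 -> R1=(1,4,0) R2=(1,4,0)
Op 7: inc R1 by 3 -> R1=(1,7,0) value=8
Op 8: inc R2 by 2 -> R2=(1,4,2) value=7
Op 9: inc R0 by 1 -> R0=(2,4,0) value=6
Op 10: merge R0<->R1 -> R0=(2,7,0) R1=(2,7,0)
Op 11: merge R1<->R2 -> R1=(2,7,2) R2=(2,7,2)
Op 12: inc R0 by 4 -> R0=(6,7,0) value=13

Answer: 6 7 0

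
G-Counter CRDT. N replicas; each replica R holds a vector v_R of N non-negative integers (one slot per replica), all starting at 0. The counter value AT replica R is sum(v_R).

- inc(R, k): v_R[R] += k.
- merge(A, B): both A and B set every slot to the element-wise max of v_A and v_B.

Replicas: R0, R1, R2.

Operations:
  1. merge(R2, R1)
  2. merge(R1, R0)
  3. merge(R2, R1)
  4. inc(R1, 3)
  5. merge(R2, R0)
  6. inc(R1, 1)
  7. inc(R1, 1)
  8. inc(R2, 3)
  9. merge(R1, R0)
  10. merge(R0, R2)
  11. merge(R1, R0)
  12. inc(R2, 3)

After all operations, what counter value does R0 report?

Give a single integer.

Answer: 8

Derivation:
Op 1: merge R2<->R1 -> R2=(0,0,0) R1=(0,0,0)
Op 2: merge R1<->R0 -> R1=(0,0,0) R0=(0,0,0)
Op 3: merge R2<->R1 -> R2=(0,0,0) R1=(0,0,0)
Op 4: inc R1 by 3 -> R1=(0,3,0) value=3
Op 5: merge R2<->R0 -> R2=(0,0,0) R0=(0,0,0)
Op 6: inc R1 by 1 -> R1=(0,4,0) value=4
Op 7: inc R1 by 1 -> R1=(0,5,0) value=5
Op 8: inc R2 by 3 -> R2=(0,0,3) value=3
Op 9: merge R1<->R0 -> R1=(0,5,0) R0=(0,5,0)
Op 10: merge R0<->R2 -> R0=(0,5,3) R2=(0,5,3)
Op 11: merge R1<->R0 -> R1=(0,5,3) R0=(0,5,3)
Op 12: inc R2 by 3 -> R2=(0,5,6) value=11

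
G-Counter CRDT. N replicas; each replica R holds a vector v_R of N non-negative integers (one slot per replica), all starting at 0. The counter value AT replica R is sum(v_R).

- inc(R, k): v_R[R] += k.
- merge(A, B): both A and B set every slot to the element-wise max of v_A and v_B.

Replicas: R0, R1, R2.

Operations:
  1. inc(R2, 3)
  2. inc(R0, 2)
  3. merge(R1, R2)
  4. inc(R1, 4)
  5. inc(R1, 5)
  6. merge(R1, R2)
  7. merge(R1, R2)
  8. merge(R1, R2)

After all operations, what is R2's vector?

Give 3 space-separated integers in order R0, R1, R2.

Op 1: inc R2 by 3 -> R2=(0,0,3) value=3
Op 2: inc R0 by 2 -> R0=(2,0,0) value=2
Op 3: merge R1<->R2 -> R1=(0,0,3) R2=(0,0,3)
Op 4: inc R1 by 4 -> R1=(0,4,3) value=7
Op 5: inc R1 by 5 -> R1=(0,9,3) value=12
Op 6: merge R1<->R2 -> R1=(0,9,3) R2=(0,9,3)
Op 7: merge R1<->R2 -> R1=(0,9,3) R2=(0,9,3)
Op 8: merge R1<->R2 -> R1=(0,9,3) R2=(0,9,3)

Answer: 0 9 3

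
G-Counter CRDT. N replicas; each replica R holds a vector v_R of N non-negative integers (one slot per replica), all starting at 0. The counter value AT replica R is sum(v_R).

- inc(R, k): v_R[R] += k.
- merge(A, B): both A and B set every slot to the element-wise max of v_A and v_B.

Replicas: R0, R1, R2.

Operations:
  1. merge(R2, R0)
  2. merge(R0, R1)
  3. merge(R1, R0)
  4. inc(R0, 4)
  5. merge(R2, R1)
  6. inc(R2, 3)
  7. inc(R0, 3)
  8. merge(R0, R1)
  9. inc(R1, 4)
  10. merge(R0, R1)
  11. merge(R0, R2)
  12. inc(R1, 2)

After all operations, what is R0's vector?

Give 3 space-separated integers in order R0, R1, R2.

Op 1: merge R2<->R0 -> R2=(0,0,0) R0=(0,0,0)
Op 2: merge R0<->R1 -> R0=(0,0,0) R1=(0,0,0)
Op 3: merge R1<->R0 -> R1=(0,0,0) R0=(0,0,0)
Op 4: inc R0 by 4 -> R0=(4,0,0) value=4
Op 5: merge R2<->R1 -> R2=(0,0,0) R1=(0,0,0)
Op 6: inc R2 by 3 -> R2=(0,0,3) value=3
Op 7: inc R0 by 3 -> R0=(7,0,0) value=7
Op 8: merge R0<->R1 -> R0=(7,0,0) R1=(7,0,0)
Op 9: inc R1 by 4 -> R1=(7,4,0) value=11
Op 10: merge R0<->R1 -> R0=(7,4,0) R1=(7,4,0)
Op 11: merge R0<->R2 -> R0=(7,4,3) R2=(7,4,3)
Op 12: inc R1 by 2 -> R1=(7,6,0) value=13

Answer: 7 4 3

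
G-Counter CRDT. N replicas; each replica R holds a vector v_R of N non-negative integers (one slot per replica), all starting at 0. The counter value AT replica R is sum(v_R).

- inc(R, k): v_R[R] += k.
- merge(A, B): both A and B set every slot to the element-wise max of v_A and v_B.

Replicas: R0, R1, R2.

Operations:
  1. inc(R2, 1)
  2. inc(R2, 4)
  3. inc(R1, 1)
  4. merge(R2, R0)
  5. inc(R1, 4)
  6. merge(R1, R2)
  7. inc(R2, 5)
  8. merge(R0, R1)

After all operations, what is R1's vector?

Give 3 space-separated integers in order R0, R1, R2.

Answer: 0 5 5

Derivation:
Op 1: inc R2 by 1 -> R2=(0,0,1) value=1
Op 2: inc R2 by 4 -> R2=(0,0,5) value=5
Op 3: inc R1 by 1 -> R1=(0,1,0) value=1
Op 4: merge R2<->R0 -> R2=(0,0,5) R0=(0,0,5)
Op 5: inc R1 by 4 -> R1=(0,5,0) value=5
Op 6: merge R1<->R2 -> R1=(0,5,5) R2=(0,5,5)
Op 7: inc R2 by 5 -> R2=(0,5,10) value=15
Op 8: merge R0<->R1 -> R0=(0,5,5) R1=(0,5,5)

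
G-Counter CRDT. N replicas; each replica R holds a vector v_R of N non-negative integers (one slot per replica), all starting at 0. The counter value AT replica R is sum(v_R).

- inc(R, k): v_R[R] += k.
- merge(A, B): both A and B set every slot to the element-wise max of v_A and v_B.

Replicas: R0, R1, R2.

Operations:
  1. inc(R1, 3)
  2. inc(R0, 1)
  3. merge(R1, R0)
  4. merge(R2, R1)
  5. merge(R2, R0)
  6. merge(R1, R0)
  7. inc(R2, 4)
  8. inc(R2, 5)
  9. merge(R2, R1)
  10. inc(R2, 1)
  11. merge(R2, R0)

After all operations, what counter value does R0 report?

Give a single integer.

Op 1: inc R1 by 3 -> R1=(0,3,0) value=3
Op 2: inc R0 by 1 -> R0=(1,0,0) value=1
Op 3: merge R1<->R0 -> R1=(1,3,0) R0=(1,3,0)
Op 4: merge R2<->R1 -> R2=(1,3,0) R1=(1,3,0)
Op 5: merge R2<->R0 -> R2=(1,3,0) R0=(1,3,0)
Op 6: merge R1<->R0 -> R1=(1,3,0) R0=(1,3,0)
Op 7: inc R2 by 4 -> R2=(1,3,4) value=8
Op 8: inc R2 by 5 -> R2=(1,3,9) value=13
Op 9: merge R2<->R1 -> R2=(1,3,9) R1=(1,3,9)
Op 10: inc R2 by 1 -> R2=(1,3,10) value=14
Op 11: merge R2<->R0 -> R2=(1,3,10) R0=(1,3,10)

Answer: 14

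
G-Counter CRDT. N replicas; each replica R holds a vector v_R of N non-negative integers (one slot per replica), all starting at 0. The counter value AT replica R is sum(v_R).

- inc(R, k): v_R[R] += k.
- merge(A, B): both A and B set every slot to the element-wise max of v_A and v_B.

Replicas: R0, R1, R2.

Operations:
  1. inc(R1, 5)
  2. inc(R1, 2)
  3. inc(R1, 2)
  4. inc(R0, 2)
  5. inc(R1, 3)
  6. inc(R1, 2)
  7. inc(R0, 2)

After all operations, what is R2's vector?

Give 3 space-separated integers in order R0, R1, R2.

Op 1: inc R1 by 5 -> R1=(0,5,0) value=5
Op 2: inc R1 by 2 -> R1=(0,7,0) value=7
Op 3: inc R1 by 2 -> R1=(0,9,0) value=9
Op 4: inc R0 by 2 -> R0=(2,0,0) value=2
Op 5: inc R1 by 3 -> R1=(0,12,0) value=12
Op 6: inc R1 by 2 -> R1=(0,14,0) value=14
Op 7: inc R0 by 2 -> R0=(4,0,0) value=4

Answer: 0 0 0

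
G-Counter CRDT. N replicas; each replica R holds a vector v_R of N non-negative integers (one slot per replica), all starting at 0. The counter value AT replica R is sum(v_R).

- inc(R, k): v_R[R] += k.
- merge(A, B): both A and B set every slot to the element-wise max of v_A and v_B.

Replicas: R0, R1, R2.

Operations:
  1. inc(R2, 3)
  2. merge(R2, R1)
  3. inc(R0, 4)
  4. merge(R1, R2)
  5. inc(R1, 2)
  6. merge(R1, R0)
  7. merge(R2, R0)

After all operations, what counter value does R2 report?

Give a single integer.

Op 1: inc R2 by 3 -> R2=(0,0,3) value=3
Op 2: merge R2<->R1 -> R2=(0,0,3) R1=(0,0,3)
Op 3: inc R0 by 4 -> R0=(4,0,0) value=4
Op 4: merge R1<->R2 -> R1=(0,0,3) R2=(0,0,3)
Op 5: inc R1 by 2 -> R1=(0,2,3) value=5
Op 6: merge R1<->R0 -> R1=(4,2,3) R0=(4,2,3)
Op 7: merge R2<->R0 -> R2=(4,2,3) R0=(4,2,3)

Answer: 9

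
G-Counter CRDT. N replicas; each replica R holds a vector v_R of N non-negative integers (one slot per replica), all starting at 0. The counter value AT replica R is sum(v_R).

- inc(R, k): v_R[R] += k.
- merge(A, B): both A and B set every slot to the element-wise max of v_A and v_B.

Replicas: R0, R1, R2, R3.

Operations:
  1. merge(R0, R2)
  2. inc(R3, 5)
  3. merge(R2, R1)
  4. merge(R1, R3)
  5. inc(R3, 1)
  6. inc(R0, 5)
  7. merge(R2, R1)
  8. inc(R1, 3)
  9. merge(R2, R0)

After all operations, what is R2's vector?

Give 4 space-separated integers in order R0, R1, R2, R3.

Answer: 5 0 0 5

Derivation:
Op 1: merge R0<->R2 -> R0=(0,0,0,0) R2=(0,0,0,0)
Op 2: inc R3 by 5 -> R3=(0,0,0,5) value=5
Op 3: merge R2<->R1 -> R2=(0,0,0,0) R1=(0,0,0,0)
Op 4: merge R1<->R3 -> R1=(0,0,0,5) R3=(0,0,0,5)
Op 5: inc R3 by 1 -> R3=(0,0,0,6) value=6
Op 6: inc R0 by 5 -> R0=(5,0,0,0) value=5
Op 7: merge R2<->R1 -> R2=(0,0,0,5) R1=(0,0,0,5)
Op 8: inc R1 by 3 -> R1=(0,3,0,5) value=8
Op 9: merge R2<->R0 -> R2=(5,0,0,5) R0=(5,0,0,5)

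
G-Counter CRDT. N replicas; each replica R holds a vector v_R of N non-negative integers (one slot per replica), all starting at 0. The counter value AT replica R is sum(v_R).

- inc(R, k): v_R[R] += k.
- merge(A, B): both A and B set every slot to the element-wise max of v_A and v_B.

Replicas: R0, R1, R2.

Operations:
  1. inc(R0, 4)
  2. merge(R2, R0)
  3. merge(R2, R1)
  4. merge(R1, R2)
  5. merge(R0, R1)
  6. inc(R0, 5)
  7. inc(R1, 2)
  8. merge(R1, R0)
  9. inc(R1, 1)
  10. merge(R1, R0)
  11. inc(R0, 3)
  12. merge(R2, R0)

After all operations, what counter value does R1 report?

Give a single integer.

Answer: 12

Derivation:
Op 1: inc R0 by 4 -> R0=(4,0,0) value=4
Op 2: merge R2<->R0 -> R2=(4,0,0) R0=(4,0,0)
Op 3: merge R2<->R1 -> R2=(4,0,0) R1=(4,0,0)
Op 4: merge R1<->R2 -> R1=(4,0,0) R2=(4,0,0)
Op 5: merge R0<->R1 -> R0=(4,0,0) R1=(4,0,0)
Op 6: inc R0 by 5 -> R0=(9,0,0) value=9
Op 7: inc R1 by 2 -> R1=(4,2,0) value=6
Op 8: merge R1<->R0 -> R1=(9,2,0) R0=(9,2,0)
Op 9: inc R1 by 1 -> R1=(9,3,0) value=12
Op 10: merge R1<->R0 -> R1=(9,3,0) R0=(9,3,0)
Op 11: inc R0 by 3 -> R0=(12,3,0) value=15
Op 12: merge R2<->R0 -> R2=(12,3,0) R0=(12,3,0)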